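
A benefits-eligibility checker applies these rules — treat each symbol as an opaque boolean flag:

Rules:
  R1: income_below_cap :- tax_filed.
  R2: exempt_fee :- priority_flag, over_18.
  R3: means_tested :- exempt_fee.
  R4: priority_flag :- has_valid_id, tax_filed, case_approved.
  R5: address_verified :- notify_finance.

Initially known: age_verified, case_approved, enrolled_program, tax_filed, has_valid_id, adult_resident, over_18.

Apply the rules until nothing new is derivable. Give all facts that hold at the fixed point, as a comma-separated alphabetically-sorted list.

adult_resident, age_verified, case_approved, enrolled_program, exempt_fee, has_valid_id, income_below_cap, means_tested, over_18, priority_flag, tax_filed

Round 1 — R1, R4, derive income_below_cap, priority_flag.
Round 2 — R2, derive exempt_fee.
Round 3 — R3, derive means_tested.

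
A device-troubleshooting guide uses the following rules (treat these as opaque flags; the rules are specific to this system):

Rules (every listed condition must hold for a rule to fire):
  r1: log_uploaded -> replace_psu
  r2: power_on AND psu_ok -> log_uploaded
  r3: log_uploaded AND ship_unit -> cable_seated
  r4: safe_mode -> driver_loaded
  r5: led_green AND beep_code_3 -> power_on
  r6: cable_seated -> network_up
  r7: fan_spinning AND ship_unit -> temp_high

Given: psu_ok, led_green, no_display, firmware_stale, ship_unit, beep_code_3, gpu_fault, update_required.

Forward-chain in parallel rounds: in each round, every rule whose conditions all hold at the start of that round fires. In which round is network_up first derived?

Round 1: r5 [led_green AND beep_code_3 -> power_on]. Adds power_on.
Round 2: r2 [power_on AND psu_ok -> log_uploaded]. Adds log_uploaded.
Round 3: r1 [log_uploaded -> replace_psu]; r3 [log_uploaded AND ship_unit -> cable_seated]. Adds replace_psu, cable_seated.
Round 4: r6 [cable_seated -> network_up]. Adds network_up.
network_up first appears in round 4.

4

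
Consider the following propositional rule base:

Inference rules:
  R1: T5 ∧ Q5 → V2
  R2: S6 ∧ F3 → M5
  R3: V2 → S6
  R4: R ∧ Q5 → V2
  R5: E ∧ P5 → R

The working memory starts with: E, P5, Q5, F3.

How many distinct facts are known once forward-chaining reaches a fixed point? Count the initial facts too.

8

Round 1: R5 [E ∧ P5 → R]. New: R.
Round 2: R4 [R ∧ Q5 → V2]. New: V2.
Round 3: R3 [V2 → S6]. New: S6.
Round 4: R2 [S6 ∧ F3 → M5]. New: M5.
Closure: {E, F3, M5, P5, Q5, R, S6, V2} — 8 facts.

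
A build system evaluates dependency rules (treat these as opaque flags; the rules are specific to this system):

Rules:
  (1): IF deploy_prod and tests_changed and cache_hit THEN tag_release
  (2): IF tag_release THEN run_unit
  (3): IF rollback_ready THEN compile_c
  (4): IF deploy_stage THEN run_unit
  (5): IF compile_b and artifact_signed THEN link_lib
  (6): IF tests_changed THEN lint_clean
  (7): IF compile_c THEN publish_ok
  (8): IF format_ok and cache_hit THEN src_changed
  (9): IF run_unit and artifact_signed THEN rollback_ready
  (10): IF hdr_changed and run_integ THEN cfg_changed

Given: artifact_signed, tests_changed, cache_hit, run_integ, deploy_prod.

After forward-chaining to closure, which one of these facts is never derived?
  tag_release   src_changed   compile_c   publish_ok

[1] (1) [IF deploy_prod and tests_changed and cache_hit THEN tag_release]; (6) [IF tests_changed THEN lint_clean]. ⇒ new: tag_release, lint_clean.
[2] (2) [IF tag_release THEN run_unit]. ⇒ new: run_unit.
[3] (9) [IF run_unit and artifact_signed THEN rollback_ready]. ⇒ new: rollback_ready.
[4] (3) [IF rollback_ready THEN compile_c]. ⇒ new: compile_c.
[5] (7) [IF compile_c THEN publish_ok]. ⇒ new: publish_ok.
Derived: compile_c (round 4), publish_ok (round 5), tag_release (round 1). src_changed never appears in any round.

src_changed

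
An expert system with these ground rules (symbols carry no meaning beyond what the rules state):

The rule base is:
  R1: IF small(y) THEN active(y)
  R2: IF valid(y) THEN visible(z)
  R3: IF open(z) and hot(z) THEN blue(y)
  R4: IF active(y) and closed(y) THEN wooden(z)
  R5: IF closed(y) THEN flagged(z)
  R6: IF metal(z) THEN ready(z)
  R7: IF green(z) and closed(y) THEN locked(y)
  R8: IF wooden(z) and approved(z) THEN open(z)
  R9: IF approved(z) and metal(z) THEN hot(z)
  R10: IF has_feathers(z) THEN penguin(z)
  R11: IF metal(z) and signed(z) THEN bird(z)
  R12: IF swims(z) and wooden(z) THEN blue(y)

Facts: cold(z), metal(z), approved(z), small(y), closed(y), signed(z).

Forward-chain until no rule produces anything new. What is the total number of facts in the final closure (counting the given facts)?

Round 1 — R1, R5, R6, R9, R11, derive active(y), flagged(z), ready(z), hot(z), bird(z).
Round 2 — R4, derive wooden(z).
Round 3 — R8, derive open(z).
Round 4 — R3, derive blue(y).
Closure: {active(y), approved(z), bird(z), blue(y), closed(y), cold(z), flagged(z), hot(z), metal(z), open(z), ready(z), signed(z), small(y), wooden(z)} — 14 facts.

14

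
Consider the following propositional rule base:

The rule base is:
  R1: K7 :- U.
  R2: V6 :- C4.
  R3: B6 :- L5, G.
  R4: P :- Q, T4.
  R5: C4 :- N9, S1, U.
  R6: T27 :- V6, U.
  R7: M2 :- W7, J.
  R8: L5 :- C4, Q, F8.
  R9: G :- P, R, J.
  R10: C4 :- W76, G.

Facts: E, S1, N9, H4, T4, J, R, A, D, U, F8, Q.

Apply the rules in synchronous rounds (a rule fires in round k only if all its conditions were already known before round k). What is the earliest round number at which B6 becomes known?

3

[1] R1 [K7 :- U.]; R4 [P :- Q, T4.]; R5 [C4 :- N9, S1, U.]. ⇒ new: K7, P, C4.
[2] R2 [V6 :- C4.]; R8 [L5 :- C4, Q, F8.]; R9 [G :- P, R, J.]. ⇒ new: V6, L5, G.
[3] R3 [B6 :- L5, G.]; R6 [T27 :- V6, U.]. ⇒ new: B6, T27.
B6 first appears in round 3.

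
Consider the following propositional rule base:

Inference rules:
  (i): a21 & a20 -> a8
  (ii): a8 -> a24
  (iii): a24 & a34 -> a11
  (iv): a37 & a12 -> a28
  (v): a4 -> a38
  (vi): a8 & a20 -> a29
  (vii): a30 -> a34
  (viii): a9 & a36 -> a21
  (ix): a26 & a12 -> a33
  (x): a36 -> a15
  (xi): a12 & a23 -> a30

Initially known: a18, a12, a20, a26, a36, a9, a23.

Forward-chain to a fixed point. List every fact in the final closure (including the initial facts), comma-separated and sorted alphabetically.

a11, a12, a15, a18, a20, a21, a23, a24, a26, a29, a30, a33, a34, a36, a8, a9

[1] (viii) [a9 & a36 -> a21]; (ix) [a26 & a12 -> a33]; (x) [a36 -> a15]; (xi) [a12 & a23 -> a30]. ⇒ new: a21, a33, a15, a30.
[2] (i) [a21 & a20 -> a8]; (vii) [a30 -> a34]. ⇒ new: a8, a34.
[3] (ii) [a8 -> a24]; (vi) [a8 & a20 -> a29]. ⇒ new: a24, a29.
[4] (iii) [a24 & a34 -> a11]. ⇒ new: a11.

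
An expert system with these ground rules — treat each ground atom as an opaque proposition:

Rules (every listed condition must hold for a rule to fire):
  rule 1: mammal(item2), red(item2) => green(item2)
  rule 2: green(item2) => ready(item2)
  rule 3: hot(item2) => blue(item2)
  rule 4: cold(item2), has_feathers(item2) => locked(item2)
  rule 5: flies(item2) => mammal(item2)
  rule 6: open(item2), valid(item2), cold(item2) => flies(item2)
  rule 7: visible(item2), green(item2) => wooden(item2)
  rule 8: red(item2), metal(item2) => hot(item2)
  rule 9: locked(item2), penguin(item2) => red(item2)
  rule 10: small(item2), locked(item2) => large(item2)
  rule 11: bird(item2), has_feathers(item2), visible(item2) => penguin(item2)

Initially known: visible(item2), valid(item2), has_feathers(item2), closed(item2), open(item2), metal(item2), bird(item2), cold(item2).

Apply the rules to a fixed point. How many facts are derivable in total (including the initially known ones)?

Round 1: rule 4 [cold(item2), has_feathers(item2) => locked(item2)]; rule 6 [open(item2), valid(item2), cold(item2) => flies(item2)]; rule 11 [bird(item2), has_feathers(item2), visible(item2) => penguin(item2)]. Adds locked(item2), flies(item2), penguin(item2).
Round 2: rule 5 [flies(item2) => mammal(item2)]; rule 9 [locked(item2), penguin(item2) => red(item2)]. Adds mammal(item2), red(item2).
Round 3: rule 1 [mammal(item2), red(item2) => green(item2)]; rule 8 [red(item2), metal(item2) => hot(item2)]. Adds green(item2), hot(item2).
Round 4: rule 2 [green(item2) => ready(item2)]; rule 3 [hot(item2) => blue(item2)]; rule 7 [visible(item2), green(item2) => wooden(item2)]. Adds ready(item2), blue(item2), wooden(item2).
Closure: {bird(item2), blue(item2), closed(item2), cold(item2), flies(item2), green(item2), has_feathers(item2), hot(item2), locked(item2), mammal(item2), metal(item2), open(item2), penguin(item2), ready(item2), red(item2), valid(item2), visible(item2), wooden(item2)} — 18 facts.

18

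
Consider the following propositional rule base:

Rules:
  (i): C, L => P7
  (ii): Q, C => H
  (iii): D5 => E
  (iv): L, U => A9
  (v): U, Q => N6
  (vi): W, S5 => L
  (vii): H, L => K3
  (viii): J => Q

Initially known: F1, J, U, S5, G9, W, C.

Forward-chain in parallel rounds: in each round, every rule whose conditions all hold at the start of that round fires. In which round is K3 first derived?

Round 1: (vi) [W, S5 => L]; (viii) [J => Q]. Adds L, Q.
Round 2: (i) [C, L => P7]; (ii) [Q, C => H]; (iv) [L, U => A9]; (v) [U, Q => N6]. Adds P7, H, A9, N6.
Round 3: (vii) [H, L => K3]. Adds K3.
K3 first appears in round 3.

3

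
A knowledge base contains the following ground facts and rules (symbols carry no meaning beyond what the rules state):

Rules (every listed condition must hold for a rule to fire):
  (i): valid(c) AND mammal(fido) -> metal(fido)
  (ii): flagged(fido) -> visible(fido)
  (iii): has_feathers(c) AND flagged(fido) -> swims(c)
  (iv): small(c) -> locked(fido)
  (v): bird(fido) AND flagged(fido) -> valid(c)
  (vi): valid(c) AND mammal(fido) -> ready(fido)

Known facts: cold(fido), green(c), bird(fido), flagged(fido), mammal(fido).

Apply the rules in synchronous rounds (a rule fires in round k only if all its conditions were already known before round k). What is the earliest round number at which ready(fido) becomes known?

2

Round 1 fires (ii), (v), giving visible(fido), valid(c).
Round 2 fires (i), (vi), giving metal(fido), ready(fido).
ready(fido) first appears in round 2.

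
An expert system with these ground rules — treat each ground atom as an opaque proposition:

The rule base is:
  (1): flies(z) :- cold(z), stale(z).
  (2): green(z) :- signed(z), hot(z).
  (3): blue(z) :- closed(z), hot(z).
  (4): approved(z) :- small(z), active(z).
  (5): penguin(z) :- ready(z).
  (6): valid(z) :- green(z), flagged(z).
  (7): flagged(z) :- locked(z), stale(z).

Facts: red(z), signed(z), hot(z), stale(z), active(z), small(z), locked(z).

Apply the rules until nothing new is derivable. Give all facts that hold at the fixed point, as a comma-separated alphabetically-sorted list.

active(z), approved(z), flagged(z), green(z), hot(z), locked(z), red(z), signed(z), small(z), stale(z), valid(z)

Round 1: (2) [green(z) :- signed(z), hot(z).]; (4) [approved(z) :- small(z), active(z).]; (7) [flagged(z) :- locked(z), stale(z).]. New: green(z), approved(z), flagged(z).
Round 2: (6) [valid(z) :- green(z), flagged(z).]. New: valid(z).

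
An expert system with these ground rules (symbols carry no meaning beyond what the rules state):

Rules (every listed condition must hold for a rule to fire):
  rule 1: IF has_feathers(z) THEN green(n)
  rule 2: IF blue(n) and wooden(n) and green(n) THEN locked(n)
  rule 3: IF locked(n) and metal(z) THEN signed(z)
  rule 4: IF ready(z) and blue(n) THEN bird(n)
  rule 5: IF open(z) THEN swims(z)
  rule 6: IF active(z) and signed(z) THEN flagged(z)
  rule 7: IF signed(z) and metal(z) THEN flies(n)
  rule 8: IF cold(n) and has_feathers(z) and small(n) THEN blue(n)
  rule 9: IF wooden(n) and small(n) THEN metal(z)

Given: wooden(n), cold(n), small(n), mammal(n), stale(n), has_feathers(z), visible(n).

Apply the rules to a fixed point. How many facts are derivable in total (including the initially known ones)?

13

Round 1: rule 1 [IF has_feathers(z) THEN green(n)]; rule 8 [IF cold(n) and has_feathers(z) and small(n) THEN blue(n)]; rule 9 [IF wooden(n) and small(n) THEN metal(z)]. New: green(n), blue(n), metal(z).
Round 2: rule 2 [IF blue(n) and wooden(n) and green(n) THEN locked(n)]. New: locked(n).
Round 3: rule 3 [IF locked(n) and metal(z) THEN signed(z)]. New: signed(z).
Round 4: rule 7 [IF signed(z) and metal(z) THEN flies(n)]. New: flies(n).
Closure: {blue(n), cold(n), flies(n), green(n), has_feathers(z), locked(n), mammal(n), metal(z), signed(z), small(n), stale(n), visible(n), wooden(n)} — 13 facts.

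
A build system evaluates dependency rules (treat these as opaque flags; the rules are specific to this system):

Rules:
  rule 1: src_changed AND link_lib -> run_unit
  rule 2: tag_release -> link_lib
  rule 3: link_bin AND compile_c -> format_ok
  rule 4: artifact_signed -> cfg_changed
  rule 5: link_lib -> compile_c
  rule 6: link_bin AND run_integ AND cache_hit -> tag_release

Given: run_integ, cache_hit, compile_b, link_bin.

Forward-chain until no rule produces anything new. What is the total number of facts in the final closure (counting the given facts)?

8

Round 1 — rule 6, derive tag_release.
Round 2 — rule 2, derive link_lib.
Round 3 — rule 5, derive compile_c.
Round 4 — rule 3, derive format_ok.
Closure: {cache_hit, compile_b, compile_c, format_ok, link_bin, link_lib, run_integ, tag_release} — 8 facts.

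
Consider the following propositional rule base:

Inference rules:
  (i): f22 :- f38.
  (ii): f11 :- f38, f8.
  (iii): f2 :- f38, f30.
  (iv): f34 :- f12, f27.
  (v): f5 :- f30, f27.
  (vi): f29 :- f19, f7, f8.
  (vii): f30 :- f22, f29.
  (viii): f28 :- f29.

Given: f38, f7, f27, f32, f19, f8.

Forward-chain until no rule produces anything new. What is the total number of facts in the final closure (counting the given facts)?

13

Round 1 fires (i), (ii), (vi), giving f22, f11, f29.
Round 2 fires (vii), (viii), giving f30, f28.
Round 3 fires (iii), (v), giving f2, f5.
Closure: {f11, f19, f2, f22, f27, f28, f29, f30, f32, f38, f5, f7, f8} — 13 facts.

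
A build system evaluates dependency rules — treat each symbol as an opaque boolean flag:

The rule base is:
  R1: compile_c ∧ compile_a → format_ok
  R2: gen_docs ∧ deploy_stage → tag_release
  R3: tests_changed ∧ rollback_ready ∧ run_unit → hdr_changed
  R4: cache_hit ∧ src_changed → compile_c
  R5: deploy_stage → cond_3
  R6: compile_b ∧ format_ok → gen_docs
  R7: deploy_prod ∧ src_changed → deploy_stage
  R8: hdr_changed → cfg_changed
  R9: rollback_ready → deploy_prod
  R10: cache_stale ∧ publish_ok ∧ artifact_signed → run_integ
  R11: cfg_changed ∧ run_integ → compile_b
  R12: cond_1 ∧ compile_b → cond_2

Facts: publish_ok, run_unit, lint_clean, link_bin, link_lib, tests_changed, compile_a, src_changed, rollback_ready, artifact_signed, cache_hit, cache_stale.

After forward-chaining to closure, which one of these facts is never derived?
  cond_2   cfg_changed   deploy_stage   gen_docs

cond_2

Round 1: R3 [tests_changed ∧ rollback_ready ∧ run_unit → hdr_changed]; R4 [cache_hit ∧ src_changed → compile_c]; R9 [rollback_ready → deploy_prod]; R10 [cache_stale ∧ publish_ok ∧ artifact_signed → run_integ]. New: hdr_changed, compile_c, deploy_prod, run_integ.
Round 2: R1 [compile_c ∧ compile_a → format_ok]; R7 [deploy_prod ∧ src_changed → deploy_stage]; R8 [hdr_changed → cfg_changed]. New: format_ok, deploy_stage, cfg_changed.
Round 3: R5 [deploy_stage → cond_3]; R11 [cfg_changed ∧ run_integ → compile_b]. New: cond_3, compile_b.
Round 4: R6 [compile_b ∧ format_ok → gen_docs]. New: gen_docs.
Round 5: R2 [gen_docs ∧ deploy_stage → tag_release]. New: tag_release.
Derived: gen_docs (round 4), deploy_stage (round 2), cfg_changed (round 2). cond_2 never appears in any round.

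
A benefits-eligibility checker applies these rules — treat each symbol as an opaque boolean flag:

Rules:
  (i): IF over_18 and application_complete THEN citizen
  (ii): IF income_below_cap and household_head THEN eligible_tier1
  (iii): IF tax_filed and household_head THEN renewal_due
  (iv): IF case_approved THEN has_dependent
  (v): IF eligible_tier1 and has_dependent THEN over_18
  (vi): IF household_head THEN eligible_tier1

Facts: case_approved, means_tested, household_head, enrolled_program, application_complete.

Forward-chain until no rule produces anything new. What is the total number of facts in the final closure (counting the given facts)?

9

[1] (iv) [IF case_approved THEN has_dependent]; (vi) [IF household_head THEN eligible_tier1]. ⇒ new: has_dependent, eligible_tier1.
[2] (v) [IF eligible_tier1 and has_dependent THEN over_18]. ⇒ new: over_18.
[3] (i) [IF over_18 and application_complete THEN citizen]. ⇒ new: citizen.
Closure: {application_complete, case_approved, citizen, eligible_tier1, enrolled_program, has_dependent, household_head, means_tested, over_18} — 9 facts.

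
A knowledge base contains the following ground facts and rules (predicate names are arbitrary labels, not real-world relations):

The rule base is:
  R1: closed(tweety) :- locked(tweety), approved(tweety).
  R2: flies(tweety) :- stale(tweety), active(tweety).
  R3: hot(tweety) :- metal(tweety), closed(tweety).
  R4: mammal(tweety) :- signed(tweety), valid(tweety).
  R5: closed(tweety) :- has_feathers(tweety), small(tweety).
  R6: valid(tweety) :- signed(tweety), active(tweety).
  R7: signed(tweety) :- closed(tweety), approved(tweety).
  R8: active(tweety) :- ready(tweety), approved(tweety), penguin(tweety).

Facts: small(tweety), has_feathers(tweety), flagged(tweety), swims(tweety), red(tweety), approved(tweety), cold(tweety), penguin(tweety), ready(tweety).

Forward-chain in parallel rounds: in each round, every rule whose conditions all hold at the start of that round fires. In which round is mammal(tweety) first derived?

4

Round 1 fires R5, R8, giving closed(tweety), active(tweety).
Round 2 fires R7, giving signed(tweety).
Round 3 fires R6, giving valid(tweety).
Round 4 fires R4, giving mammal(tweety).
mammal(tweety) first appears in round 4.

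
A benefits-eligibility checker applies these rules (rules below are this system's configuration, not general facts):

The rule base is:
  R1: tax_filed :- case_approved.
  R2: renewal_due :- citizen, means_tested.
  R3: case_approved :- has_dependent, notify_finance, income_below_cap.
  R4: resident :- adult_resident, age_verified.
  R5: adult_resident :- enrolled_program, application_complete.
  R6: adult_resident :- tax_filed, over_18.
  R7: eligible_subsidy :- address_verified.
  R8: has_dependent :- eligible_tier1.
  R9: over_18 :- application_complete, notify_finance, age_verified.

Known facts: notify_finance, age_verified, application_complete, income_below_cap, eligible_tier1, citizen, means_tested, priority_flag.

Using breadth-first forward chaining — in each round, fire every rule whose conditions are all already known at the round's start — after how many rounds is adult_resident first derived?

Round 1: R2 [renewal_due :- citizen, means_tested.]; R8 [has_dependent :- eligible_tier1.]; R9 [over_18 :- application_complete, notify_finance, age_verified.]. New: renewal_due, has_dependent, over_18.
Round 2: R3 [case_approved :- has_dependent, notify_finance, income_below_cap.]. New: case_approved.
Round 3: R1 [tax_filed :- case_approved.]. New: tax_filed.
Round 4: R6 [adult_resident :- tax_filed, over_18.]. New: adult_resident.
adult_resident first appears in round 4.

4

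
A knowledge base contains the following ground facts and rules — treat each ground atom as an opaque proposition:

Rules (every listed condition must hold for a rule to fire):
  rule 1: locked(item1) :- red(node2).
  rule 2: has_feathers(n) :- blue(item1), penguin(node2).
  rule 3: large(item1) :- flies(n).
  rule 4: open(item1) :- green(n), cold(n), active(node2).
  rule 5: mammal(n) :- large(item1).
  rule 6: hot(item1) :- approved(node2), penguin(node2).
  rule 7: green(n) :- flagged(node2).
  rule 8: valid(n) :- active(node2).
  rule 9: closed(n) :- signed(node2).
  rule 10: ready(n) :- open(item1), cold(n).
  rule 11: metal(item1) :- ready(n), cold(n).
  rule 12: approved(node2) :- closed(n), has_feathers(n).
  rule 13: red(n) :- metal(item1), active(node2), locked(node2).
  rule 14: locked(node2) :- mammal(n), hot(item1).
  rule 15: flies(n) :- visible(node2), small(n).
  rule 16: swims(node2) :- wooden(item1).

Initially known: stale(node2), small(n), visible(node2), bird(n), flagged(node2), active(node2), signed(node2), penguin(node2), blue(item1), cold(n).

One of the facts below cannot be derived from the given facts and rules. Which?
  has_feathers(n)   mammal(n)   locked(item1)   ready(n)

Round 1: rule 2 [has_feathers(n) :- blue(item1), penguin(node2).]; rule 7 [green(n) :- flagged(node2).]; rule 8 [valid(n) :- active(node2).]; rule 9 [closed(n) :- signed(node2).]; rule 15 [flies(n) :- visible(node2), small(n).]. Adds has_feathers(n), green(n), valid(n), closed(n), flies(n).
Round 2: rule 3 [large(item1) :- flies(n).]; rule 4 [open(item1) :- green(n), cold(n), active(node2).]; rule 12 [approved(node2) :- closed(n), has_feathers(n).]. Adds large(item1), open(item1), approved(node2).
Round 3: rule 5 [mammal(n) :- large(item1).]; rule 6 [hot(item1) :- approved(node2), penguin(node2).]; rule 10 [ready(n) :- open(item1), cold(n).]. Adds mammal(n), hot(item1), ready(n).
Round 4: rule 11 [metal(item1) :- ready(n), cold(n).]; rule 14 [locked(node2) :- mammal(n), hot(item1).]. Adds metal(item1), locked(node2).
Round 5: rule 13 [red(n) :- metal(item1), active(node2), locked(node2).]. Adds red(n).
Derived: has_feathers(n) (round 1), ready(n) (round 3), mammal(n) (round 3). locked(item1) never appears in any round.

locked(item1)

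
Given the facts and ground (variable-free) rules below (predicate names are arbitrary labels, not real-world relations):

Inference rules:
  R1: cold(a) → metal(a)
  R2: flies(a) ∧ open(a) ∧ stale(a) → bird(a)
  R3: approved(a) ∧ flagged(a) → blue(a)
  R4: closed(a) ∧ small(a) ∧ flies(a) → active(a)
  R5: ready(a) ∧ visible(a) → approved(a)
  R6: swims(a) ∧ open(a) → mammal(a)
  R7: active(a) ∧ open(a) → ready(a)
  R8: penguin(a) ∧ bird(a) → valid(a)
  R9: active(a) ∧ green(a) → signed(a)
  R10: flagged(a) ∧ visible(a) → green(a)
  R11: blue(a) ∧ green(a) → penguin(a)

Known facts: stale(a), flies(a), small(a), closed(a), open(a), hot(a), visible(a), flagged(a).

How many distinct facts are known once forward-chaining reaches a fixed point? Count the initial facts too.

Round 1: R2 [flies(a) ∧ open(a) ∧ stale(a) → bird(a)]; R4 [closed(a) ∧ small(a) ∧ flies(a) → active(a)]; R10 [flagged(a) ∧ visible(a) → green(a)]. Adds bird(a), active(a), green(a).
Round 2: R7 [active(a) ∧ open(a) → ready(a)]; R9 [active(a) ∧ green(a) → signed(a)]. Adds ready(a), signed(a).
Round 3: R5 [ready(a) ∧ visible(a) → approved(a)]. Adds approved(a).
Round 4: R3 [approved(a) ∧ flagged(a) → blue(a)]. Adds blue(a).
Round 5: R11 [blue(a) ∧ green(a) → penguin(a)]. Adds penguin(a).
Round 6: R8 [penguin(a) ∧ bird(a) → valid(a)]. Adds valid(a).
Closure: {active(a), approved(a), bird(a), blue(a), closed(a), flagged(a), flies(a), green(a), hot(a), open(a), penguin(a), ready(a), signed(a), small(a), stale(a), valid(a), visible(a)} — 17 facts.

17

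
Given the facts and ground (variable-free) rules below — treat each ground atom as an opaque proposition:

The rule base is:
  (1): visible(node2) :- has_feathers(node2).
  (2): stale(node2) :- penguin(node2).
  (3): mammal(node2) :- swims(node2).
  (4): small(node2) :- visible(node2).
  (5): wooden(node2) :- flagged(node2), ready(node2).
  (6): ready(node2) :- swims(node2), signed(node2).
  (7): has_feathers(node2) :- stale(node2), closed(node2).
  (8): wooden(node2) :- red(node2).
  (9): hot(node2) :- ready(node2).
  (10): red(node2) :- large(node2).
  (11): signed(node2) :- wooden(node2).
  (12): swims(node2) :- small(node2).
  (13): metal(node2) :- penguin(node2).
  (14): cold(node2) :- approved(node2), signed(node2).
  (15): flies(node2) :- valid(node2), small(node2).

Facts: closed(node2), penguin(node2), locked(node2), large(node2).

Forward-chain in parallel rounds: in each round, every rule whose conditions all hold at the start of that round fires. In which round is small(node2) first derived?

4

Round 1: (2) [stale(node2) :- penguin(node2).]; (10) [red(node2) :- large(node2).]; (13) [metal(node2) :- penguin(node2).]. New: stale(node2), red(node2), metal(node2).
Round 2: (7) [has_feathers(node2) :- stale(node2), closed(node2).]; (8) [wooden(node2) :- red(node2).]. New: has_feathers(node2), wooden(node2).
Round 3: (1) [visible(node2) :- has_feathers(node2).]; (11) [signed(node2) :- wooden(node2).]. New: visible(node2), signed(node2).
Round 4: (4) [small(node2) :- visible(node2).]. New: small(node2).
small(node2) first appears in round 4.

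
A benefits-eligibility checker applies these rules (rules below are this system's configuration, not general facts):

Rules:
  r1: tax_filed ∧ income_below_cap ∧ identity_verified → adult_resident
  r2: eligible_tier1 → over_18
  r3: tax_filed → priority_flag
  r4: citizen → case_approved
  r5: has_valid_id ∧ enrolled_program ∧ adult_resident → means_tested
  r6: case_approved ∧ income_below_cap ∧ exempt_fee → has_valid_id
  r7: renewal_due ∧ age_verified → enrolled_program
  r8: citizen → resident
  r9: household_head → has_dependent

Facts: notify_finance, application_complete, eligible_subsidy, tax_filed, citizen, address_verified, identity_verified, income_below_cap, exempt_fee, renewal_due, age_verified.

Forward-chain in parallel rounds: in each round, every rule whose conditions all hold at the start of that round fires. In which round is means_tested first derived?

3

Round 1: r1 [tax_filed ∧ income_below_cap ∧ identity_verified → adult_resident]; r3 [tax_filed → priority_flag]; r4 [citizen → case_approved]; r7 [renewal_due ∧ age_verified → enrolled_program]; r8 [citizen → resident]. Adds adult_resident, priority_flag, case_approved, enrolled_program, resident.
Round 2: r6 [case_approved ∧ income_below_cap ∧ exempt_fee → has_valid_id]. Adds has_valid_id.
Round 3: r5 [has_valid_id ∧ enrolled_program ∧ adult_resident → means_tested]. Adds means_tested.
means_tested first appears in round 3.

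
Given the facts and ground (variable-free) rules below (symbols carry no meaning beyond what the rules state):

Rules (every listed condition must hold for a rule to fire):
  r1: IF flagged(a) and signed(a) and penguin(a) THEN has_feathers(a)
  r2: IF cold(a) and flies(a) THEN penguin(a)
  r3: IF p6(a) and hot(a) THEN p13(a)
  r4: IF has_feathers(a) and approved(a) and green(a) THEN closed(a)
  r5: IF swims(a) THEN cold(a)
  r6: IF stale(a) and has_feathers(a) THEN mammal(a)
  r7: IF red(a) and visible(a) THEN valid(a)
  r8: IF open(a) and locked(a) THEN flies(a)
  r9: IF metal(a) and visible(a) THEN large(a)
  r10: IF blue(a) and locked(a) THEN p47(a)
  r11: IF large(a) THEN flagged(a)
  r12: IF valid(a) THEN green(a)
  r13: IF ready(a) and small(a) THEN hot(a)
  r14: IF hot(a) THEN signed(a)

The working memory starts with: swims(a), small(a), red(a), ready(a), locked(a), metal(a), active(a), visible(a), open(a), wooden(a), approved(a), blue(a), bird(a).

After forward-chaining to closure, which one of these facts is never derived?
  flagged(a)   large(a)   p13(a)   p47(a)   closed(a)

p13(a)

Round 1: r5 [IF swims(a) THEN cold(a)]; r7 [IF red(a) and visible(a) THEN valid(a)]; r8 [IF open(a) and locked(a) THEN flies(a)]; r9 [IF metal(a) and visible(a) THEN large(a)]; r10 [IF blue(a) and locked(a) THEN p47(a)]; r13 [IF ready(a) and small(a) THEN hot(a)]. New: cold(a), valid(a), flies(a), large(a), p47(a), hot(a).
Round 2: r2 [IF cold(a) and flies(a) THEN penguin(a)]; r11 [IF large(a) THEN flagged(a)]; r12 [IF valid(a) THEN green(a)]; r14 [IF hot(a) THEN signed(a)]. New: penguin(a), flagged(a), green(a), signed(a).
Round 3: r1 [IF flagged(a) and signed(a) and penguin(a) THEN has_feathers(a)]. New: has_feathers(a).
Round 4: r4 [IF has_feathers(a) and approved(a) and green(a) THEN closed(a)]. New: closed(a).
Derived: large(a) (round 1), closed(a) (round 4), flagged(a) (round 2), p47(a) (round 1). p13(a) never appears in any round.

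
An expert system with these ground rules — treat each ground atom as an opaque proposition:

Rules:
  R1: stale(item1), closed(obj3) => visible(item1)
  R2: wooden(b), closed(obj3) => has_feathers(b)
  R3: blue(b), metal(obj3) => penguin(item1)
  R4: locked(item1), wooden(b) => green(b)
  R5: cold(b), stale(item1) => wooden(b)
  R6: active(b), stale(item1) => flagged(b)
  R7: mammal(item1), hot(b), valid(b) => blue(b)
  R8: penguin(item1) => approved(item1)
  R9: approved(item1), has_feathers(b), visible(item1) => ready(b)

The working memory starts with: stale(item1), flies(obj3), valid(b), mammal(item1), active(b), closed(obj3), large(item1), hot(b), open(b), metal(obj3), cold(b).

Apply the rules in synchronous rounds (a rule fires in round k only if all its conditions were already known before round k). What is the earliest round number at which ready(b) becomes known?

[1] R1 [stale(item1), closed(obj3) => visible(item1)]; R5 [cold(b), stale(item1) => wooden(b)]; R6 [active(b), stale(item1) => flagged(b)]; R7 [mammal(item1), hot(b), valid(b) => blue(b)]. ⇒ new: visible(item1), wooden(b), flagged(b), blue(b).
[2] R2 [wooden(b), closed(obj3) => has_feathers(b)]; R3 [blue(b), metal(obj3) => penguin(item1)]. ⇒ new: has_feathers(b), penguin(item1).
[3] R8 [penguin(item1) => approved(item1)]. ⇒ new: approved(item1).
[4] R9 [approved(item1), has_feathers(b), visible(item1) => ready(b)]. ⇒ new: ready(b).
ready(b) first appears in round 4.

4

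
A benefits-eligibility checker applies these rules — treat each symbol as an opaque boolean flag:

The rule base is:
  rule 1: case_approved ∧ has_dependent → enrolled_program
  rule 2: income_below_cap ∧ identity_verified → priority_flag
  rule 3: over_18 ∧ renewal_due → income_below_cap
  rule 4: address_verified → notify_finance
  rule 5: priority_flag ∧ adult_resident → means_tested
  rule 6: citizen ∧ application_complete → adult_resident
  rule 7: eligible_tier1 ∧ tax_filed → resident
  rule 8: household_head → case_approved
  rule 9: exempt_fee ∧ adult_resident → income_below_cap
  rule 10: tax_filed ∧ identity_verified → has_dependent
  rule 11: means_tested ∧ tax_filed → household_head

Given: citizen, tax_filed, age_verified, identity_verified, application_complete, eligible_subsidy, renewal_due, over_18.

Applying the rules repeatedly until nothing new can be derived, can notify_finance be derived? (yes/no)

no

Round 1 — rule 3, rule 6, rule 10, derive income_below_cap, adult_resident, has_dependent.
Round 2 — rule 2, derive priority_flag.
Round 3 — rule 5, derive means_tested.
Round 4 — rule 11, derive household_head.
Round 5 — rule 8, derive case_approved.
Round 6 — rule 1, derive enrolled_program.
Fixed point reached. notify_finance is concluded only by rule 4; rule 4 needs address_verified (never derived).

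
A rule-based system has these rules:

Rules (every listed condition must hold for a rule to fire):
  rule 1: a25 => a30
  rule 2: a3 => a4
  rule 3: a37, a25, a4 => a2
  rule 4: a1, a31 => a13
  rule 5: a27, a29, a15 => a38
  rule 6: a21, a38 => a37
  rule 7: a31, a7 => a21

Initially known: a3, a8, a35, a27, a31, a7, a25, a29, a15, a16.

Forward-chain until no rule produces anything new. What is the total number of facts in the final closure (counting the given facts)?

16

Round 1 — rule 1, rule 2, rule 5, rule 7, derive a30, a4, a38, a21.
Round 2 — rule 6, derive a37.
Round 3 — rule 3, derive a2.
Closure: {a15, a16, a2, a21, a25, a27, a29, a3, a30, a31, a35, a37, a38, a4, a7, a8} — 16 facts.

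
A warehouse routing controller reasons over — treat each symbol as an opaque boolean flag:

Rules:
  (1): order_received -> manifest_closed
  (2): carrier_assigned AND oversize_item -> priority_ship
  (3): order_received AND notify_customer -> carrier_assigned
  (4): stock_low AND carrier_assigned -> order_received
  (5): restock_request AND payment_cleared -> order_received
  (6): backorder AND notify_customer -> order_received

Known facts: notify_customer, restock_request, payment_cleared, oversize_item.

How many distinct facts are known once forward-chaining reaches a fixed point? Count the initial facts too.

[1] (5) [restock_request AND payment_cleared -> order_received]. ⇒ new: order_received.
[2] (1) [order_received -> manifest_closed]; (3) [order_received AND notify_customer -> carrier_assigned]. ⇒ new: manifest_closed, carrier_assigned.
[3] (2) [carrier_assigned AND oversize_item -> priority_ship]. ⇒ new: priority_ship.
Closure: {carrier_assigned, manifest_closed, notify_customer, order_received, oversize_item, payment_cleared, priority_ship, restock_request} — 8 facts.

8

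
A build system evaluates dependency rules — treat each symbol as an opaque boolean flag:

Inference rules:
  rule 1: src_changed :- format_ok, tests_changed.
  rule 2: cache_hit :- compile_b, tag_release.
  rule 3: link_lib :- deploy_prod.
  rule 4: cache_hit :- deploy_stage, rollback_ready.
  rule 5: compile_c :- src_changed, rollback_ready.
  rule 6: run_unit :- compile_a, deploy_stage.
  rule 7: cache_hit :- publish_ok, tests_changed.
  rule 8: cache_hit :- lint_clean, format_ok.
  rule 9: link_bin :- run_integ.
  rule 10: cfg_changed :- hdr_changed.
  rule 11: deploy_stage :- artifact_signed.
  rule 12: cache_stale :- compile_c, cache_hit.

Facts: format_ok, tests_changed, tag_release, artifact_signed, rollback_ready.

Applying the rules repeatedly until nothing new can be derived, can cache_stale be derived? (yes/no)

yes

Round 1 fires rule 1, rule 11, giving src_changed, deploy_stage.
Round 2 fires rule 4, rule 5, giving cache_hit, compile_c.
Round 3 fires rule 12, giving cache_stale.
cache_stale appears in round 3, so it is derivable.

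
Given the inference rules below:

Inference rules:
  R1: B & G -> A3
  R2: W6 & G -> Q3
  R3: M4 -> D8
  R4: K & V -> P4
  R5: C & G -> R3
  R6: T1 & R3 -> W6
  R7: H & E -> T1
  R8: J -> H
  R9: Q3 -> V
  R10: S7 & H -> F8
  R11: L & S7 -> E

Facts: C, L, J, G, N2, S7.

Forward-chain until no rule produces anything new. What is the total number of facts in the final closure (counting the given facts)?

Round 1 fires R5, R8, R11, giving R3, H, E.
Round 2 fires R7, R10, giving T1, F8.
Round 3 fires R6, giving W6.
Round 4 fires R2, giving Q3.
Round 5 fires R9, giving V.
Closure: {C, E, F8, G, H, J, L, N2, Q3, R3, S7, T1, V, W6} — 14 facts.

14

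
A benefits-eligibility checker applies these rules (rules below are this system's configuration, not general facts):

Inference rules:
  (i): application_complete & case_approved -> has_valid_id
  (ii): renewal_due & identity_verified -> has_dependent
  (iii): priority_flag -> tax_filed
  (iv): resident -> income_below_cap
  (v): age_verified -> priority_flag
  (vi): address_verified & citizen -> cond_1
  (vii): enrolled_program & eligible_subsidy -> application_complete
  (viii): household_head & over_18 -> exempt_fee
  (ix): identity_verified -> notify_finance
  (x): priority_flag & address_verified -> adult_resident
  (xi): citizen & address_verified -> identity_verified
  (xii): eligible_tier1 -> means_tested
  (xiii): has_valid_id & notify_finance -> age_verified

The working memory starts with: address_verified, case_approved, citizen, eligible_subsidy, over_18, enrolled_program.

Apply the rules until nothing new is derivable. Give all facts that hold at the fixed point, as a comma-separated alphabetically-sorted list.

Round 1 — (vi), (vii), (xi), derive cond_1, application_complete, identity_verified.
Round 2 — (i), (ix), derive has_valid_id, notify_finance.
Round 3 — (xiii), derive age_verified.
Round 4 — (v), derive priority_flag.
Round 5 — (iii), (x), derive tax_filed, adult_resident.

address_verified, adult_resident, age_verified, application_complete, case_approved, citizen, cond_1, eligible_subsidy, enrolled_program, has_valid_id, identity_verified, notify_finance, over_18, priority_flag, tax_filed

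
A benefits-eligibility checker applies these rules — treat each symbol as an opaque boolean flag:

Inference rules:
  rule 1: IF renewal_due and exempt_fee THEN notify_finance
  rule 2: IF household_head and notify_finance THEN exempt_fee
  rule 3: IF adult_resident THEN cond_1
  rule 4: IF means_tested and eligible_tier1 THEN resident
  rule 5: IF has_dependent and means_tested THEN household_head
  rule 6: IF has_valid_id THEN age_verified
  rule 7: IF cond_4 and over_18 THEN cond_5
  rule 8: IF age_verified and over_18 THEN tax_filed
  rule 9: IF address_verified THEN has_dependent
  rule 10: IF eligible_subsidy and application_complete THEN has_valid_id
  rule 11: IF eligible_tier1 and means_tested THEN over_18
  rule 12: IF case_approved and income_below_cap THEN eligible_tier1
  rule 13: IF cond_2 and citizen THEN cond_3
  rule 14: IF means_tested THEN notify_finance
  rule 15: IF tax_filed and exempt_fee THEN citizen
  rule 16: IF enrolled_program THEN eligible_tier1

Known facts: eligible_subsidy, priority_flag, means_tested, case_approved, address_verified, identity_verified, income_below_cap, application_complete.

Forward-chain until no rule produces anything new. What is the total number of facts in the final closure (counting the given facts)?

19

[1] rule 9 [IF address_verified THEN has_dependent]; rule 10 [IF eligible_subsidy and application_complete THEN has_valid_id]; rule 12 [IF case_approved and income_below_cap THEN eligible_tier1]; rule 14 [IF means_tested THEN notify_finance]. ⇒ new: has_dependent, has_valid_id, eligible_tier1, notify_finance.
[2] rule 4 [IF means_tested and eligible_tier1 THEN resident]; rule 5 [IF has_dependent and means_tested THEN household_head]; rule 6 [IF has_valid_id THEN age_verified]; rule 11 [IF eligible_tier1 and means_tested THEN over_18]. ⇒ new: resident, household_head, age_verified, over_18.
[3] rule 2 [IF household_head and notify_finance THEN exempt_fee]; rule 8 [IF age_verified and over_18 THEN tax_filed]. ⇒ new: exempt_fee, tax_filed.
[4] rule 15 [IF tax_filed and exempt_fee THEN citizen]. ⇒ new: citizen.
Closure: {address_verified, age_verified, application_complete, case_approved, citizen, eligible_subsidy, eligible_tier1, exempt_fee, has_dependent, has_valid_id, household_head, identity_verified, income_below_cap, means_tested, notify_finance, over_18, priority_flag, resident, tax_filed} — 19 facts.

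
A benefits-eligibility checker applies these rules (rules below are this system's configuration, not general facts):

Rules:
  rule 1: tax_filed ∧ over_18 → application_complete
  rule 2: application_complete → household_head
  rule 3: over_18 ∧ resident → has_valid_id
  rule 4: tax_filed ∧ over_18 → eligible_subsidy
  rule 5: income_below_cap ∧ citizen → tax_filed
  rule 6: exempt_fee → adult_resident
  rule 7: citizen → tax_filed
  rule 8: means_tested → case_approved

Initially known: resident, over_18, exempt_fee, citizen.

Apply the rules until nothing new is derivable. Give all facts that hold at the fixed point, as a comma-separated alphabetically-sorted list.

Round 1 — rule 3, rule 6, rule 7, derive has_valid_id, adult_resident, tax_filed.
Round 2 — rule 1, rule 4, derive application_complete, eligible_subsidy.
Round 3 — rule 2, derive household_head.

adult_resident, application_complete, citizen, eligible_subsidy, exempt_fee, has_valid_id, household_head, over_18, resident, tax_filed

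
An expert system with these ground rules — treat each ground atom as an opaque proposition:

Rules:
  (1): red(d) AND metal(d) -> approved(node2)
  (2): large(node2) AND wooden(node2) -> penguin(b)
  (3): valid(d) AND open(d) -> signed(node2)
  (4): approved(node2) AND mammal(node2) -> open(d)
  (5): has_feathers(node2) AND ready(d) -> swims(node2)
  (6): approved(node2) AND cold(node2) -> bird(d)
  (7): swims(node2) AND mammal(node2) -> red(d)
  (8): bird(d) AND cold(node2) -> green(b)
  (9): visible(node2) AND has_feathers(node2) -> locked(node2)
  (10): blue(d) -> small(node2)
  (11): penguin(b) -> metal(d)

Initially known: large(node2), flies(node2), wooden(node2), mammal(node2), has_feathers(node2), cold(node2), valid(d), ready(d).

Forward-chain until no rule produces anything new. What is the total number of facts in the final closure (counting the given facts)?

[1] (2) [large(node2) AND wooden(node2) -> penguin(b)]; (5) [has_feathers(node2) AND ready(d) -> swims(node2)]. ⇒ new: penguin(b), swims(node2).
[2] (7) [swims(node2) AND mammal(node2) -> red(d)]; (11) [penguin(b) -> metal(d)]. ⇒ new: red(d), metal(d).
[3] (1) [red(d) AND metal(d) -> approved(node2)]. ⇒ new: approved(node2).
[4] (4) [approved(node2) AND mammal(node2) -> open(d)]; (6) [approved(node2) AND cold(node2) -> bird(d)]. ⇒ new: open(d), bird(d).
[5] (3) [valid(d) AND open(d) -> signed(node2)]; (8) [bird(d) AND cold(node2) -> green(b)]. ⇒ new: signed(node2), green(b).
Closure: {approved(node2), bird(d), cold(node2), flies(node2), green(b), has_feathers(node2), large(node2), mammal(node2), metal(d), open(d), penguin(b), ready(d), red(d), signed(node2), swims(node2), valid(d), wooden(node2)} — 17 facts.

17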